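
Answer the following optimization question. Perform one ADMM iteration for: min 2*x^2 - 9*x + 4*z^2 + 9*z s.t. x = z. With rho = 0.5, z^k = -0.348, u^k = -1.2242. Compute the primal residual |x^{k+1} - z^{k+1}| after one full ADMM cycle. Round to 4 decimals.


ADMM iteration with rho = 0.5, z^k = -0.348, u^k = -1.2242
Step 1: x-update.
Minimize 2*x^2 - 9*x + (0.5/2)*(x + 0.348 - 1.2242)^2
FOC: (2*2 + 0.5)*x = 9 + 0.5*(-0.348 + 1.2242)
x^{k+1} = 2.0974
Step 2: z-update.
Minimize 4*z^2 + 9*z + (0.5/2)*(2.0974 - z - 1.2242)^2
FOC: (2*4 + 0.5)*z = -9 + 0.5*(2.0974 - 1.2242)
z^{k+1} = -1.0075
Step 3: u-update.
u^{k+1} = -1.2242 + 2.0974 + 1.0075 = 1.8806
Step 4: Primal residual = |2.0974 + 1.0075| = 3.1048


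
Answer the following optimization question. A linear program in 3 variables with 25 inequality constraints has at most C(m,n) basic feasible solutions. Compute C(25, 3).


Each vertex corresponds to some choice of n active constraints out of m, so the number of vertices is at most C(m, n) = m! / (n!(m-n)!).
m = 25, n = 3
Numerator: 25 * 24 * 23
Denominator: 3! = 6
C(25, 3) = 2300


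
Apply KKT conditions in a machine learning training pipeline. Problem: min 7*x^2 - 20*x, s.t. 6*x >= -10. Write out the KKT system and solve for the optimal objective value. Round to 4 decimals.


Step 1: Try lambda = 0 (constraint inactive).
Stationarity: 2*7*x - 20 = 0
x* = 20/(2*7) = 10/7 = 1.4286 (rounded; the exact value 10/7 is used below)
Check constraint: 6*1.4286 = 8.5716 >= -10 -- satisfied.
Step 2: Compute optimal value.
f(x*) = 7*(10/7)^2 - 20*(10/7) = -14.2857


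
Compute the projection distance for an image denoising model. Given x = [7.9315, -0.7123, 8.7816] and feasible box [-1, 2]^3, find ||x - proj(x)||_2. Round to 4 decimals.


Project each component onto [-1, 2].
clip(7.9315) = 2.0, clip(-0.7123) = -0.7123, clip(8.7816) = 2.0
Projection = [2.0, -0.7123, 2.0]
Squared diffs: [35.1827, 0.0, 45.9901]
Distance = sqrt(81.1728) = 9.0096


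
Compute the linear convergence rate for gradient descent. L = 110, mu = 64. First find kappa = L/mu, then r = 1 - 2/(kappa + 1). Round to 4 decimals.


Step 1: Compute the condition number.
kappa = L/mu = 110/64 = 1.7188
Step 2: Compute the convergence rate.
r = 1 - 2/(kappa + 1) = 1 - 2*mu/(L + mu) = (L - mu)/(L + mu) = 46/174 = 0.2644


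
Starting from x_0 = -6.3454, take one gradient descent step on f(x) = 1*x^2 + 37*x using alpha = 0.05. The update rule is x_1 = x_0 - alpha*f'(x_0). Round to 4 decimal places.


We compute the gradient at x_0 and apply the update.
f'(x) = 2*x + 37
f'(-6.3454) = 2*-6.3454 + 37 = 24.3092
x_1 = -6.3454 - 0.05*24.3092 = -7.5609


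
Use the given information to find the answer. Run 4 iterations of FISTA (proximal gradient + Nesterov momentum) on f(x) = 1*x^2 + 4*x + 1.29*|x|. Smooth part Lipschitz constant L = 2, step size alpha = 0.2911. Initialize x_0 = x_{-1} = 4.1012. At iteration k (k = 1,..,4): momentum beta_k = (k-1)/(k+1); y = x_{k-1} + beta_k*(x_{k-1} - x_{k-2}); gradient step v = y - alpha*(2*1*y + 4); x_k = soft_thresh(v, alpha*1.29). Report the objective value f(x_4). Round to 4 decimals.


FISTA on f(x) = 1*x^2 + 4*x + 1.29*|x|
L = 2, alpha = 0.2911
Iteration 1: beta = 0.0, y = 4.1012 + 0.0*(4.1012 - 4.1012) = 4.1012
  grad(y) = 12.2024, v = y - alpha*grad = 0.5491
  prox(v) = soft_thresh(0.5491, 0.3755) = 0.1736
Iteration 2: beta = 0.3333, y = 0.1736 + 0.3333*(0.1736 - 4.1012) = -1.1357
  grad(y) = 1.7287, v = y - alpha*grad = -1.6389
  prox(v) = soft_thresh(-1.6389, 0.3755) = -1.2634
Iteration 3: beta = 0.5, y = -1.2634 + 0.5*(-1.2634 - 0.1736) = -1.9818
  grad(y) = 0.0364, v = y - alpha*grad = -1.9924
  prox(v) = soft_thresh(-1.9924, 0.3755) = -1.6169
Iteration 4: beta = 0.6, y = -1.6169 + 0.6*(-1.6169 + 1.2634) = -1.829
  grad(y) = 0.342, v = y - alpha*grad = -1.9286
  prox(v) = soft_thresh(-1.9286, 0.3755) = -1.553
f(x_4) = 1*(-1.553)^2 + 4*(-1.553) + 1.29*|-1.553| = -1.7968


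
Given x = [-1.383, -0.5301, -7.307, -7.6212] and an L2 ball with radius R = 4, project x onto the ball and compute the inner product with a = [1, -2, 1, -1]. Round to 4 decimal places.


Step 1: Compute ||x|| (intermediates to 6 decimals).
||x|| = sqrt((-1.383)^2 + (-0.5301)^2 + (-7.307)^2 + (-7.6212)^2) = 10.661549
Step 2: Project.
Since ||x|| > R, scale = R/||x|| = 4/10.661549 = 0.37518, proj(x) = scale * x
proj(x) = [-0.518874, -0.198883, -2.74144, -2.859322]
Step 3: Dot product.
a^T * proj(x) = 1*(-0.518874) - 2*(-0.198883) + 1*(-2.74144) - 1*(-2.859322) = -0.0032


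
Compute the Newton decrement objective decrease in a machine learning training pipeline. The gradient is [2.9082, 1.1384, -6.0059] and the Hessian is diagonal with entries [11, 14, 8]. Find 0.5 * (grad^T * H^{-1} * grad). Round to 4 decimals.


Step 1: H is diagonal, so H^(-1) * g = [0.2644, 0.0813, -0.7507].
Step 2: g^T H^(-1) g = sum_i g_i^2 / H_ii
  = (2.9082)^2/11 + (1.1384)^2/14 + (-6.0059)^2/8
  = 0.7689 + 0.0926 + 4.5089 = 5.3703
Step 3: Objective decrease = 0.5 * g^T H^(-1) g = 2.6851


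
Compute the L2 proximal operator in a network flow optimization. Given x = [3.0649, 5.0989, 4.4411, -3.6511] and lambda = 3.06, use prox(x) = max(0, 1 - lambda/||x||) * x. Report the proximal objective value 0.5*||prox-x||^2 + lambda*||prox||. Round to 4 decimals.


Step 1: Compute ||x||.
||x|| = 8.2732
Step 2: Compute scaling factor.
scale = max(0, 1 - 3.06/8.2732) = 0.6301
Step 3: prox(x) = [1.9313, 3.213, 2.7985, -2.3007]
||prox(x)|| = 5.2132
Step 4: Proximal objective.
0.5*||prox-x||^2 = 4.6818
lambda*||prox|| = 15.9524
Total = 20.6343


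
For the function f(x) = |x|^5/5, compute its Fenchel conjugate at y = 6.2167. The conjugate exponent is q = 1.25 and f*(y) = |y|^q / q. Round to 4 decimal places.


The conjugate exponent q satisfies 1/p + 1/q = 1.
p = 5, so q = 5/(5 - 1) = 1.25
|y|^q = 6.2167^1.25 = 9.8163
f*(6.2167) = 9.8163 / 1.25 = 7.8531


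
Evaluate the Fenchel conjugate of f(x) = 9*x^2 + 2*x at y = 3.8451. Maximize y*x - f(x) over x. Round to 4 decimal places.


f*(y) = sup_x {y*x - a*x^2 - b*x} = sup_x {(y-b)*x - a*x^2}
FOC: (y - b) - 2a*x = 0 => x* = (y - b)/(2a)
x* = (3.8451 - 2)/(2*9) = 0.1025
f*(3.8451) = (y-b)^2/(4a) = (3.8451 - 2)^2/(4*9)
= 3.4044/36 = 0.0946


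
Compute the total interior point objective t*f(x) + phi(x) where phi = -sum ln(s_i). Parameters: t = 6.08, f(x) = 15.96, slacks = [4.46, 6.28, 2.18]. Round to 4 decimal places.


Step 1: Compute log-barrier.
ln values: [1.4951, 1.8374, 0.7793]
phi = -(1.4951 + 1.8374 + 0.7793) = -4.1118
Step 2: Compute augmented objective.
t*f(x) = 6.08*15.96 = 97.0368
Total = 97.0368 - 4.1118 = 92.925


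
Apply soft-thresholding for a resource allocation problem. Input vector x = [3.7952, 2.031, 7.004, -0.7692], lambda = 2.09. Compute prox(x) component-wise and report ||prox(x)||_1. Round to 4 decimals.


Soft-thresholding with lambda = 2.09:
prox(3.7952) = sign(3.7952)*max(|3.7952| - 2.09, 0) = 1.7052
prox(2.031) = sign(2.031)*max(|2.031| - 2.09, 0) = 0.0
prox(7.004) = sign(7.004)*max(|7.004| - 2.09, 0) = 4.914
prox(-0.7692) = sign(-0.7692)*max(|-0.7692| - 2.09, 0) = 0.0
prox(x) = [1.7052, 0.0, 4.914, 0.0]
||prox(x)||_1 = 1.7052 + 0.0 + 4.914 + 0.0 = 6.6192


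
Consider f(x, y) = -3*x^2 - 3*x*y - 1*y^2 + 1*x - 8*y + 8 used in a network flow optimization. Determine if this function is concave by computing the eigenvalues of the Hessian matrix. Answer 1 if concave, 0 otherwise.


The Hessian of f(x,y) = -3*x^2 - 3*x*y - 1*y^2 + 1*x - 8*y + 8 is:
H = [[-6, -3], [-3, -2]]
Trace = -6 - 2 = -8
Determinant = -6*-2 - (-3)^2 = 3
Discriminant = (-8)^2 - 4*3 = 52.0
Eigenvalues: lambda_1 = -7.6056, lambda_2 = -0.3944
The function is concave.

1


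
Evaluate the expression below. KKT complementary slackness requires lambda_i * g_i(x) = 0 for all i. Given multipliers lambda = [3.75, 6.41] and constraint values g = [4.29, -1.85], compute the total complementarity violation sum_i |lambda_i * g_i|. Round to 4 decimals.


KKT complementary slackness check:
lambda_1 * g_1 = 3.75 * 4.29 = 16.0875
lambda_2 * g_2 = 6.41 * -1.85 = -11.8585
Total violation = 16.0875 + 11.8585 = 27.946


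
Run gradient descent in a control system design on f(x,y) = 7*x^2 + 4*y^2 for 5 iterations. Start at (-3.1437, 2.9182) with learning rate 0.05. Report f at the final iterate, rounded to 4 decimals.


Gradient descent on f(x,y) = 7*x^2 + 4*y^2.
Starting point: (-3.1437, 2.9182), alpha = 0.05
Step 1: grad_x = 2*7*-3.1437 = -44.0118, grad_y = 2*4*2.9182 = 23.3456
  x_1 = -3.1437 - 0.05*-44.0118 = -0.9431
  y_1 = 2.9182 - 0.05*23.3456 = 1.7509
Step 2: grad_x = 2*7*-0.9431 = -13.2035, grad_y = 2*4*1.7509 = 14.0074
  x_2 = -0.9431 - 0.05*-13.2035 = -0.2829
  y_2 = 1.7509 - 0.05*14.0074 = 1.0506
Step 3: grad_x = 2*7*-0.2829 = -3.9611, grad_y = 2*4*1.0506 = 8.4044
  x_3 = -0.2829 - 0.05*-3.9611 = -0.0849
  y_3 = 1.0506 - 0.05*8.4044 = 0.6303
Step 4: grad_x = 2*7*-0.0849 = -1.1883, grad_y = 2*4*0.6303 = 5.0426
  x_4 = -0.0849 - 0.05*-1.1883 = -0.0255
  y_4 = 0.6303 - 0.05*5.0426 = 0.3782
Step 5: grad_x = 2*7*-0.0255 = -0.3565, grad_y = 2*4*0.3782 = 3.0256
  x_5 = -0.0255 - 0.05*-0.3565 = -0.0076
  y_5 = 0.3782 - 0.05*3.0256 = 0.2269
f(-0.0076, 0.2269) = 7*(-0.0076)^2 + 4*0.2269^2 = 0.2064


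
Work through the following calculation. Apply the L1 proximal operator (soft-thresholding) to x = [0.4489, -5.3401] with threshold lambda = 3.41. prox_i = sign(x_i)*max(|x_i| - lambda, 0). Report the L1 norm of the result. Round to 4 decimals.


Soft-thresholding with lambda = 3.41:
prox(0.4489) = sign(0.4489)*max(|0.4489| - 3.41, 0) = 0.0
prox(-5.3401) = sign(-5.3401)*max(|-5.3401| - 3.41, 0) = -1.9301
prox(x) = [0.0, -1.9301]
||prox(x)||_1 = 0.0 + 1.9301 = 1.9301


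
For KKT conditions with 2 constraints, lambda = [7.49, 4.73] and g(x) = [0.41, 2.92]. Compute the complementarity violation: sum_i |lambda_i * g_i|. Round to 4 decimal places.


KKT complementary slackness check:
lambda_1 * g_1 = 7.49 * 0.41 = 3.0709
lambda_2 * g_2 = 4.73 * 2.92 = 13.8116
Total violation = 3.0709 + 13.8116 = 16.8825


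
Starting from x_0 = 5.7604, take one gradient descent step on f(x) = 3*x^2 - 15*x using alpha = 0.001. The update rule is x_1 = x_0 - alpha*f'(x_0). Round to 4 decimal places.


We compute the gradient at x_0 and apply the update.
f'(x) = 6*x - 15
f'(5.7604) = 6*5.7604 - 15 = 19.5624
x_1 = 5.7604 - 0.001*19.5624 = 5.7408


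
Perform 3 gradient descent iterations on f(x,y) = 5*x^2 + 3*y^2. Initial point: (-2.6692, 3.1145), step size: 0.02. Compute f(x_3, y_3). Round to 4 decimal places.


Gradient descent on f(x,y) = 5*x^2 + 3*y^2.
Starting point: (-2.6692, 3.1145), alpha = 0.02
Step 1: grad_x = 2*5*-2.6692 = -26.692, grad_y = 2*3*3.1145 = 18.687
  x_1 = -2.6692 - 0.02*-26.692 = -2.1354
  y_1 = 3.1145 - 0.02*18.687 = 2.7408
Step 2: grad_x = 2*5*-2.1354 = -21.3536, grad_y = 2*3*2.7408 = 16.4446
  x_2 = -2.1354 - 0.02*-21.3536 = -1.7083
  y_2 = 2.7408 - 0.02*16.4446 = 2.4119
Step 3: grad_x = 2*5*-1.7083 = -17.0829, grad_y = 2*3*2.4119 = 14.4712
  x_3 = -1.7083 - 0.02*-17.0829 = -1.3666
  y_3 = 2.4119 - 0.02*14.4712 = 2.1224
f(-1.3666, 2.1224) = 5*(-1.3666)^2 + 3*2.1224^2 = 22.8527


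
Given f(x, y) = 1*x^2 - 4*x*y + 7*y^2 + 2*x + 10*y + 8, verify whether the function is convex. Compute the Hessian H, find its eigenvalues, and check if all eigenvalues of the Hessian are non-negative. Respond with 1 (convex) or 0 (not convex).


The Hessian of f(x,y) = 1*x^2 - 4*x*y + 7*y^2 + 2*x + 10*y + 8 is:
H = [[2, -4], [-4, 14]]
Trace = 2 + 14 = 16
Determinant = 2*14 - (-4)^2 = 12
Discriminant = (16)^2 - 4*12 = 208.0
Eigenvalues: lambda_1 = 0.7889, lambda_2 = 15.2111
The function is convex.

1


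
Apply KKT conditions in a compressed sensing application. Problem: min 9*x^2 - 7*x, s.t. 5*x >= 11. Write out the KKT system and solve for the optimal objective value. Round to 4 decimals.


Step 1: Try lambda = 0 (constraint inactive).
x_unc = 7/(2*9) = 0.3889
Check: 5*0.3889 = 1.9445 < 11 -- violated!
Step 2: Constraint must be active: 5*x = 11
x* = 11/5 = 2.2
lambda = (2*9*2.2 - 7)/5 = 6.52
Step 3: Compute optimal value.
f(x*) = 9*2.2^2 - 7*2.2 = 28.16


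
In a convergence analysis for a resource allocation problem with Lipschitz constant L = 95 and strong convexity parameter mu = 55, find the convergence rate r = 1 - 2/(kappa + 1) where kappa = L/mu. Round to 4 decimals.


Step 1: Compute the condition number.
kappa = L/mu = 95/55 = 1.7273
Step 2: Compute the convergence rate.
r = 1 - 2/(kappa + 1) = 1 - 2*mu/(L + mu) = (L - mu)/(L + mu) = 40/150 = 0.2667


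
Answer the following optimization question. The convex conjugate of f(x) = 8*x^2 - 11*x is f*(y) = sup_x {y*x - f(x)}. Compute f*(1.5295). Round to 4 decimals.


f*(y) = sup_x {y*x - a*x^2 - b*x} = sup_x {(y-b)*x - a*x^2}
FOC: (y - b) - 2a*x = 0 => x* = (y - b)/(2a)
x* = (1.5295 + 11)/(2*8) = 0.7831
f*(1.5295) = (y-b)^2/(4a) = (1.5295 + 11)^2/(4*8)
= 156.9884/32 = 4.9059


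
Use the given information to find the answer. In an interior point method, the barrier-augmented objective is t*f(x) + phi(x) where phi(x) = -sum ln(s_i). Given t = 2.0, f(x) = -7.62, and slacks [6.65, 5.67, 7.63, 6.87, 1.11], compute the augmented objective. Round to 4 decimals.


Step 1: Compute log-barrier.
ln values: [1.8946, 1.7352, 2.0321, 1.9272, 0.1044]
phi = -(1.8946 + 1.7352 + 2.0321 + 1.9272 + 0.1044) = -7.6934
Step 2: Compute augmented objective.
t*f(x) = 2.0*-7.62 = -15.24
Total = -15.24 - 7.6934 = -22.9334


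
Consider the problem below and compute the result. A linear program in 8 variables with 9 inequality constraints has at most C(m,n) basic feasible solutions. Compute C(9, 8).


Each vertex corresponds to some choice of n active constraints out of m, so the number of vertices is at most C(m, n) = m! / (n!(m-n)!).
m = 9, n = 8
Numerator: 9 * 8 * 7 * 6 * 5 * 4 * 3 * 2
Denominator: 8! = 40320
C(9, 8) = 9


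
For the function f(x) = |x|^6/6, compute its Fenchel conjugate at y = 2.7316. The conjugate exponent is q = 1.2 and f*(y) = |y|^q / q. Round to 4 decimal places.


The conjugate exponent q satisfies 1/p + 1/q = 1.
p = 6, so q = 6/(6 - 1) = 1.2
|y|^q = 2.7316^1.2 = 3.3396
f*(2.7316) = 3.3396 / 1.2 = 2.783


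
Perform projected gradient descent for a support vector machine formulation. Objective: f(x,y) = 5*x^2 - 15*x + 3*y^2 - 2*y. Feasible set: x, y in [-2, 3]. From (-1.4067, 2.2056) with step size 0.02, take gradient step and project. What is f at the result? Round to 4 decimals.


Step 1: Compute gradient at (-1.4067, 2.2056).
grad_x = 2*5*-1.4067 - 15 = -29.067
grad_y = 2*3*2.2056 - 2 = 11.2336
Step 2: Gradient step.
x_raw = -1.4067 - 0.02*-29.067 = -0.8254
y_raw = 2.2056 - 0.02*11.2336 = 1.9809
Step 3: Project onto [-2, 3].
x_proj = clip(-0.8254) = -0.8254
y_proj = clip(1.9809) = 1.9809
Step 4: Evaluate f.
f(-0.8254, 1.9809) = 23.5969


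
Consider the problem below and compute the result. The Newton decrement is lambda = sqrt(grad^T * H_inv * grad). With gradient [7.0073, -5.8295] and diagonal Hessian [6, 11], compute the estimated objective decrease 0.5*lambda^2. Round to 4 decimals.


Step 1: H is diagonal, so H^(-1) * g = [1.1679, -0.53].
Step 2: g^T H^(-1) g = sum_i g_i^2 / H_ii
  = (7.0073)^2/6 + (-5.8295)^2/11
  = 8.1837 + 3.0894 = 11.2731
Step 3: Objective decrease = 0.5 * g^T H^(-1) g = 5.6365


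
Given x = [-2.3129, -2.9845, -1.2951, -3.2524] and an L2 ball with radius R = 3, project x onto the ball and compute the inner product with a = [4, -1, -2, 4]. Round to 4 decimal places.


Step 1: Compute ||x|| (intermediates to 6 decimals).
||x|| = sqrt((-2.3129)^2 + (-2.9845)^2 + (-1.2951)^2 + (-3.2524)^2) = 5.148994
Step 2: Project.
Since ||x|| > R, scale = R/||x|| = 3/5.148994 = 0.582638, proj(x) = scale * x
proj(x) = [-1.347583, -1.738883, -0.754574, -1.894972]
Step 3: Dot product.
a^T * proj(x) = 4*(-1.347583) - 1*(-1.738883) - 2*(-0.754574) + 4*(-1.894972) = -9.7222


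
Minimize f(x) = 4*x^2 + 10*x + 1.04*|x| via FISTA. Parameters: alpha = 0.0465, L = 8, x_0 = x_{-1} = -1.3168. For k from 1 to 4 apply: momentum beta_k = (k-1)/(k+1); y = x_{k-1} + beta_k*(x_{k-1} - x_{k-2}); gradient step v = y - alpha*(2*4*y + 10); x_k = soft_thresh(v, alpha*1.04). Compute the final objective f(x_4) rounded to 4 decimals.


FISTA on f(x) = 4*x^2 + 10*x + 1.04*|x|
L = 8, alpha = 0.0465
Iteration 1: beta = 0.0, y = -1.3168 + 0.0*(-1.3168 + 1.3168) = -1.3168
  grad(y) = -0.5344, v = y - alpha*grad = -1.292
  prox(v) = soft_thresh(-1.292, 0.0484) = -1.2436
Iteration 2: beta = 0.3333, y = -1.2436 + 0.3333*(-1.2436 + 1.3168) = -1.2192
  grad(y) = 0.2465, v = y - alpha*grad = -1.2306
  prox(v) = soft_thresh(-1.2306, 0.0484) = -1.1823
Iteration 3: beta = 0.5, y = -1.1823 + 0.5*(-1.1823 + 1.2436) = -1.1516
  grad(y) = 0.7869, v = y - alpha*grad = -1.1882
  prox(v) = soft_thresh(-1.1882, 0.0484) = -1.1399
Iteration 4: beta = 0.6, y = -1.1399 + 0.6*(-1.1399 + 1.1823) = -1.1144
  grad(y) = 1.0847, v = y - alpha*grad = -1.1649
  prox(v) = soft_thresh(-1.1649, 0.0484) = -1.1165
f(x_4) = 4*(-1.1165)^2 + 10*(-1.1165) + 1.04*|-1.1165| = -5.0176


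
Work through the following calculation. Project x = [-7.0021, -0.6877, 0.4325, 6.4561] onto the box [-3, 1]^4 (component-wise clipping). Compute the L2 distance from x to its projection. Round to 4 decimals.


Project each component onto [-3, 1].
clip(-7.0021) = -3.0, clip(-0.6877) = -0.6877, clip(0.4325) = 0.4325, clip(6.4561) = 1.0
Projection = [-3.0, -0.6877, 0.4325, 1.0]
Squared diffs: [16.0168, 0.0, 0.0, 29.769]
Distance = sqrt(45.7858) = 6.7665


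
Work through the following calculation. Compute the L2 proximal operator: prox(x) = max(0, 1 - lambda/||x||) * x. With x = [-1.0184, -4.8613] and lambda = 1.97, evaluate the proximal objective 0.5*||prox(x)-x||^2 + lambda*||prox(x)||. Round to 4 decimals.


Step 1: Compute ||x||.
||x|| = 4.9668
Step 2: Compute scaling factor.
scale = max(0, 1 - 1.97/4.9668) = 0.6034
Step 3: prox(x) = [-0.6145, -2.9332]
||prox(x)|| = 2.9968
Step 4: Proximal objective.
0.5*||prox-x||^2 = 1.9405
lambda*||prox|| = 5.9037
Total = 7.8442


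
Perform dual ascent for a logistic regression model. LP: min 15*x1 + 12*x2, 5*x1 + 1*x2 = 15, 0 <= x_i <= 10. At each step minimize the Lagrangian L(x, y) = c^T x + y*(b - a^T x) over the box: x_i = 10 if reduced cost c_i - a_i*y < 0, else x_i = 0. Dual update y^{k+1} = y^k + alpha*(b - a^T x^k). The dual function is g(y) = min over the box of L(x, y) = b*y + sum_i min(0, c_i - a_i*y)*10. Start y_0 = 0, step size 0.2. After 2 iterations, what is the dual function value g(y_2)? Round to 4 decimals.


Dual ascent for LP: min 15*x1 + 12*x2, 5*x1 + 1*x2 = 15, 0 <= x_i <= 10
Step 1: y^k = 0.0, reduced costs: (15.0, 12.0)
  x^k = (0.0, 0.0), subgradient = b - a^T x = 15.0
  y^{k+1} = 0.0 + 0.2*15.0 = 3.0
Step 2: y^k = 3.0, reduced costs: (0.0, 9.0)
  x^k = (0.0, 0.0), subgradient = b - a^T x = 15.0
  y^{k+1} = 3.0 + 0.2*15.0 = 6.0
Dual objective at y_2 = 6.0: reduced costs (-15.0, 6.0), box minimizer x = (10.0, 0.0)
g(y_2) = b*y + (c1 - a1*y)*x1 + (c2 - a2*y)*x2 = 15*6.0 + (-15.0)*10.0 + 6.0*0.0 = 90.0 - 150.0 + 0.0 = -60.0


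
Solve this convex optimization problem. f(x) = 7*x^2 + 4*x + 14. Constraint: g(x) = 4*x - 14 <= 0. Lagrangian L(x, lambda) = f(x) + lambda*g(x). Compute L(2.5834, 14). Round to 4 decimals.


Step 1: Evaluate f(x).
f(2.5834) = 7*2.5834^2 + 4*2.5834 + 14 = 71.0513
Step 2: Evaluate g(x).
g(2.5834) = 4*2.5834 - 14 = -3.6664
Step 3: Compute Lagrangian.
L = 71.0513 + 14*-3.6664 = 19.7217


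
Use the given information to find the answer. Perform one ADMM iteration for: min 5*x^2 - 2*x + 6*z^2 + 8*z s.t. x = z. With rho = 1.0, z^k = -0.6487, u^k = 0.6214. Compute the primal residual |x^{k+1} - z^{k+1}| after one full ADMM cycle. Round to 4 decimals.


ADMM iteration with rho = 1.0, z^k = -0.6487, u^k = 0.6214
Step 1: x-update.
Minimize 5*x^2 - 2*x + (1.0/2)*(x + 0.6487 + 0.6214)^2
FOC: (2*5 + 1.0)*x = 2 + 1.0*(-0.6487 - 0.6214)
x^{k+1} = 0.0664
Step 2: z-update.
Minimize 6*z^2 + 8*z + (1.0/2)*(0.0664 - z + 0.6214)^2
FOC: (2*6 + 1.0)*z = -8 + 1.0*(0.0664 + 0.6214)
z^{k+1} = -0.5625
Step 3: u-update.
u^{k+1} = 0.6214 + 0.0664 + 0.5625 = 1.2502
Step 4: Primal residual = |0.0664 + 0.5625| = 0.6288


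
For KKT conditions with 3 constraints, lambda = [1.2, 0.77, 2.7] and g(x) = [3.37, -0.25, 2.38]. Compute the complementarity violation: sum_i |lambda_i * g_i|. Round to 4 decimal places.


KKT complementary slackness check:
lambda_1 * g_1 = 1.2 * 3.37 = 4.044
lambda_2 * g_2 = 0.77 * -0.25 = -0.1925
lambda_3 * g_3 = 2.7 * 2.38 = 6.426
Total violation = 4.044 + 0.1925 + 6.426 = 10.6625


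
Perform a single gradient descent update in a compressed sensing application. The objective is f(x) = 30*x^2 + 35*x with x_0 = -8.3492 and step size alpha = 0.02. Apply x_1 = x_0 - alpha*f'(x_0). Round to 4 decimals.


We compute the gradient at x_0 and apply the update.
f'(x) = 60*x + 35
f'(-8.3492) = 60*-8.3492 + 35 = -465.952
x_1 = -8.3492 - 0.02*-465.952 = 0.9698


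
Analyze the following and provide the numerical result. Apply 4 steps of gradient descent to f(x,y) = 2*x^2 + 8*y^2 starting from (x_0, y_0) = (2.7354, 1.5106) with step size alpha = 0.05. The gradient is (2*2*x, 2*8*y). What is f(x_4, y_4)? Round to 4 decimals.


Gradient descent on f(x,y) = 2*x^2 + 8*y^2.
Starting point: (2.7354, 1.5106), alpha = 0.05
Step 1: grad_x = 2*2*2.7354 = 10.9416, grad_y = 2*8*1.5106 = 24.1696
  x_1 = 2.7354 - 0.05*10.9416 = 2.1883
  y_1 = 1.5106 - 0.05*24.1696 = 0.3021
Step 2: grad_x = 2*2*2.1883 = 8.7533, grad_y = 2*8*0.3021 = 4.8339
  x_2 = 2.1883 - 0.05*8.7533 = 1.7507
  y_2 = 0.3021 - 0.05*4.8339 = 0.0604
Step 3: grad_x = 2*2*1.7507 = 7.0026, grad_y = 2*8*0.0604 = 0.9668
  x_3 = 1.7507 - 0.05*7.0026 = 1.4005
  y_3 = 0.0604 - 0.05*0.9668 = 0.0121
Step 4: grad_x = 2*2*1.4005 = 5.6021, grad_y = 2*8*0.0121 = 0.1934
  x_4 = 1.4005 - 0.05*5.6021 = 1.1204
  y_4 = 0.0121 - 0.05*0.1934 = 0.0024
f(1.1204, 0.0024) = 2*1.1204^2 + 8*0.0024^2 = 2.5107


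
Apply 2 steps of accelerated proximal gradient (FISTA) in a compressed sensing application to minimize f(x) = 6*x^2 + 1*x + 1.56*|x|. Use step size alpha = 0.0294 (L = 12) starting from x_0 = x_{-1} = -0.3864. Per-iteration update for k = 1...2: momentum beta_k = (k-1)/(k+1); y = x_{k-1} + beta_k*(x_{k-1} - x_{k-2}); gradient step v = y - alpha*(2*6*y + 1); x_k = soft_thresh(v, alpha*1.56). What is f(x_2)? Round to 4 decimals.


FISTA on f(x) = 6*x^2 + 1*x + 1.56*|x|
L = 12, alpha = 0.0294
Iteration 1: beta = 0.0, y = -0.3864 + 0.0*(-0.3864 + 0.3864) = -0.3864
  grad(y) = -3.6368, v = y - alpha*grad = -0.2795
  prox(v) = soft_thresh(-0.2795, 0.0459) = -0.2336
Iteration 2: beta = 0.3333, y = -0.2336 + 0.3333*(-0.2336 + 0.3864) = -0.1827
  grad(y) = -1.1922, v = y - alpha*grad = -0.1476
  prox(v) = soft_thresh(-0.1476, 0.0459) = -0.1018
f(x_2) = 6*(-0.1018)^2 + 1*(-0.1018) + 1.56*|-0.1018| = 0.1191


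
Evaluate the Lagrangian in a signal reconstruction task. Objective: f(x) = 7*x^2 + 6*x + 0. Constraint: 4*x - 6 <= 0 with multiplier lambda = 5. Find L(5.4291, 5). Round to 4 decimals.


Step 1: Evaluate f(x).
f(5.4291) = 7*5.4291^2 + 6*5.4291 + 0 = 238.9005
Step 2: Evaluate g(x).
g(5.4291) = 4*5.4291 - 6 = 15.7164
Step 3: Compute Lagrangian.
L = 238.9005 + 5*15.7164 = 317.4825


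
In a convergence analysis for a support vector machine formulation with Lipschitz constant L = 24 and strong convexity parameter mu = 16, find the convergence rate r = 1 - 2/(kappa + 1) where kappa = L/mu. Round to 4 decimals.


Step 1: Compute the condition number.
kappa = L/mu = 24/16 = 1.5
Step 2: Compute the convergence rate.
r = 1 - 2/(kappa + 1) = 1 - 2*mu/(L + mu) = (L - mu)/(L + mu) = 8/40 = 0.2


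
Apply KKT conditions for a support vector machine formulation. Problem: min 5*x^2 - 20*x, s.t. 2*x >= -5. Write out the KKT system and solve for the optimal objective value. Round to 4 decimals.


Step 1: Try lambda = 0 (constraint inactive).
Stationarity: 2*5*x - 20 = 0
x* = 20/(2*5) = 2.0
Check constraint: 2*2.0 = 4.0 >= -5 -- satisfied.
Step 2: Compute optimal value.
f(x*) = 5*2.0^2 - 20*2.0 = -20.0


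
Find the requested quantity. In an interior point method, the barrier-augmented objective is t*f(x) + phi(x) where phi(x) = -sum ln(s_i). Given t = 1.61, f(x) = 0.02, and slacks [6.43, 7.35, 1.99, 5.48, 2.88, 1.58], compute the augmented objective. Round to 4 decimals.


Step 1: Compute log-barrier.
ln values: [1.861, 1.9947, 0.6881, 1.7011, 1.0578, 0.4574]
phi = -(1.861 + 1.9947 + 0.6881 + 1.7011 + 1.0578 + 0.4574) = -7.7601
Step 2: Compute augmented objective.
t*f(x) = 1.61*0.02 = 0.0322
Total = 0.0322 - 7.7601 = -7.7279


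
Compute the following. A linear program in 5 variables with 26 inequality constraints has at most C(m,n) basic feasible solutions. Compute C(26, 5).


Each vertex corresponds to some choice of n active constraints out of m, so the number of vertices is at most C(m, n) = m! / (n!(m-n)!).
m = 26, n = 5
Numerator: 26 * 25 * 24 * 23 * 22
Denominator: 5! = 120
C(26, 5) = 65780


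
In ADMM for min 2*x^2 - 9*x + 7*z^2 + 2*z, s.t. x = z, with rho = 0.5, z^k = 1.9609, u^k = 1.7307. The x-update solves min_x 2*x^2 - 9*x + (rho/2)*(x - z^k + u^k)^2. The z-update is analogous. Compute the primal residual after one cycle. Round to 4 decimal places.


ADMM iteration with rho = 0.5, z^k = 1.9609, u^k = 1.7307
Step 1: x-update.
Minimize 2*x^2 - 9*x + (0.5/2)*(x - 1.9609 + 1.7307)^2
FOC: (2*2 + 0.5)*x = 9 + 0.5*(1.9609 - 1.7307)
x^{k+1} = 2.0256
Step 2: z-update.
Minimize 7*z^2 + 2*z + (0.5/2)*(2.0256 - z + 1.7307)^2
FOC: (2*7 + 0.5)*z = -2 + 0.5*(2.0256 + 1.7307)
z^{k+1} = -0.0084
Step 3: u-update.
u^{k+1} = 1.7307 + 2.0256 + 0.0084 = 3.7647
Step 4: Primal residual = |2.0256 + 0.0084| = 2.034


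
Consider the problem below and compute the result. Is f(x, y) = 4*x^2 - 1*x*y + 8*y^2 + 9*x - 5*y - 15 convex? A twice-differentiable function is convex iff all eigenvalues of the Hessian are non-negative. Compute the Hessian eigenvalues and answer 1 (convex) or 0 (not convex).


The Hessian of f(x,y) = 4*x^2 - 1*x*y + 8*y^2 + 9*x - 5*y - 15 is:
H = [[8, -1], [-1, 16]]
Trace = 8 + 16 = 24
Determinant = 8*16 - (-1)^2 = 127
Discriminant = (24)^2 - 4*127 = 68.0
Eigenvalues: lambda_1 = 7.8769, lambda_2 = 16.1231
The function is convex.

1


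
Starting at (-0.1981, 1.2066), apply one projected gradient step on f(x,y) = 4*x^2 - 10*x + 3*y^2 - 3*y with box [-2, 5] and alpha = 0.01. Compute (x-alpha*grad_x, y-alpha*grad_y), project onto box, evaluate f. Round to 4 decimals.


Step 1: Compute gradient at (-0.1981, 1.2066).
grad_x = 2*4*-0.1981 - 10 = -11.5848
grad_y = 2*3*1.2066 - 3 = 4.2396
Step 2: Gradient step.
x_raw = -0.1981 - 0.01*-11.5848 = -0.0823
y_raw = 1.2066 - 0.01*4.2396 = 1.1642
Step 3: Project onto [-2, 5].
x_proj = clip(-0.0823) = -0.0823
y_proj = clip(1.1642) = 1.1642
Step 4: Evaluate f.
f(-0.0823, 1.1642) = 1.4231


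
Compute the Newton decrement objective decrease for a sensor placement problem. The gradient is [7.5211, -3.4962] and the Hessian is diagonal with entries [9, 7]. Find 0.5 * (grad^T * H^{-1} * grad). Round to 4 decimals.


Step 1: H is diagonal, so H^(-1) * g = [0.8357, -0.4995].
Step 2: g^T H^(-1) g = sum_i g_i^2 / H_ii
  = (7.5211)^2/9 + (-3.4962)^2/7
  = 6.2852 + 1.7462 = 8.0314
Step 3: Objective decrease = 0.5 * g^T H^(-1) g = 4.0157


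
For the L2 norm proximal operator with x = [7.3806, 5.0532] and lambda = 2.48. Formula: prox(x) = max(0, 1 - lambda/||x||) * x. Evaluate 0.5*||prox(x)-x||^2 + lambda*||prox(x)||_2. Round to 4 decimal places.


Step 1: Compute ||x||.
||x|| = 8.9447
Step 2: Compute scaling factor.
scale = max(0, 1 - 2.48/8.9447) = 0.7227
Step 3: prox(x) = [5.3343, 3.6522]
||prox(x)|| = 6.4647
Step 4: Proximal objective.
0.5*||prox-x||^2 = 3.0752
lambda*||prox|| = 16.0325
Total = 19.1077


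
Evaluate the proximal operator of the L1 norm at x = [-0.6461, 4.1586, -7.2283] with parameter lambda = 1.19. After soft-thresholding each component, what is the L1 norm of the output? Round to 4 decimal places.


Soft-thresholding with lambda = 1.19:
prox(-0.6461) = sign(-0.6461)*max(|-0.6461| - 1.19, 0) = 0.0
prox(4.1586) = sign(4.1586)*max(|4.1586| - 1.19, 0) = 2.9686
prox(-7.2283) = sign(-7.2283)*max(|-7.2283| - 1.19, 0) = -6.0383
prox(x) = [0.0, 2.9686, -6.0383]
||prox(x)||_1 = 0.0 + 2.9686 + 6.0383 = 9.0069


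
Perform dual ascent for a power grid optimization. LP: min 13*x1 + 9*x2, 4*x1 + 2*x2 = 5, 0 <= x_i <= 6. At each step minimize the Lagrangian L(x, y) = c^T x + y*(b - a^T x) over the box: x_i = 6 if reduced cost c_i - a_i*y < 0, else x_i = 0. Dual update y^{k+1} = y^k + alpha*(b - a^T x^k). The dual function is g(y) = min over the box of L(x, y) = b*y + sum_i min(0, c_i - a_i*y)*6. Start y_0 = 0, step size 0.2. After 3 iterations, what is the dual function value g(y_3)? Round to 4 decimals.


Dual ascent for LP: min 13*x1 + 9*x2, 4*x1 + 2*x2 = 5, 0 <= x_i <= 6
Step 1: y^k = 0.0, reduced costs: (13.0, 9.0)
  x^k = (0.0, 0.0), subgradient = b - a^T x = 5.0
  y^{k+1} = 0.0 + 0.2*5.0 = 1.0
Step 2: y^k = 1.0, reduced costs: (9.0, 7.0)
  x^k = (0.0, 0.0), subgradient = b - a^T x = 5.0
  y^{k+1} = 1.0 + 0.2*5.0 = 2.0
Step 3: y^k = 2.0, reduced costs: (5.0, 5.0)
  x^k = (0.0, 0.0), subgradient = b - a^T x = 5.0
  y^{k+1} = 2.0 + 0.2*5.0 = 3.0
Dual objective at y_3 = 3.0: reduced costs (1.0, 3.0), box minimizer x = (0.0, 0.0)
g(y_3) = b*y + (c1 - a1*y)*x1 + (c2 - a2*y)*x2 = 5*3.0 + 1.0*0.0 + 3.0*0.0 = 15.0 + 0.0 + 0.0 = 15.0


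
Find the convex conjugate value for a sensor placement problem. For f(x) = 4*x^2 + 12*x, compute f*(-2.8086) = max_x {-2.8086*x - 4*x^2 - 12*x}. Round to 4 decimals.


f*(y) = sup_x {y*x - a*x^2 - b*x} = sup_x {(y-b)*x - a*x^2}
FOC: (y - b) - 2a*x = 0 => x* = (y - b)/(2a)
x* = (-2.8086 - 12)/(2*4) = -1.8511
f*(-2.8086) = (y-b)^2/(4a) = (-2.8086 - 12)^2/(4*4)
= 219.2946/16 = 13.7059


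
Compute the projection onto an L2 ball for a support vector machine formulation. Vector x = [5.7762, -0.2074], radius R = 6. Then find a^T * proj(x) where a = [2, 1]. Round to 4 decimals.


Step 1: Compute ||x|| (intermediates to 6 decimals).
||x|| = sqrt(5.7762^2 + (-0.2074)^2) = 5.779922
Step 2: Project.
Since ||x|| <= R, proj = x (no scaling needed).
proj(x) = [5.7762, -0.2074]
Step 3: Dot product.
a^T * proj(x) = 2*5.7762 + 1*(-0.2074) = 11.345


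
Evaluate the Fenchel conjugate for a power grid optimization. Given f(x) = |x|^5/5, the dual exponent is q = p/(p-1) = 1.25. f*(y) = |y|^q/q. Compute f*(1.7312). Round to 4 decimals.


The conjugate exponent q satisfies 1/p + 1/q = 1.
p = 5, so q = 5/(5 - 1) = 1.25
|y|^q = 1.7312^1.25 = 1.9858
f*(1.7312) = 1.9858 / 1.25 = 1.5886


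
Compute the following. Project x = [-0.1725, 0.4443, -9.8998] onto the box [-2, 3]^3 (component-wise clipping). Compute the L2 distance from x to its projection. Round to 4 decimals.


Project each component onto [-2, 3].
clip(-0.1725) = -0.1725, clip(0.4443) = 0.4443, clip(-9.8998) = -2.0
Projection = [-0.1725, 0.4443, -2.0]
Squared diffs: [0.0, 0.0, 62.4068]
Distance = sqrt(62.4068) = 7.8998


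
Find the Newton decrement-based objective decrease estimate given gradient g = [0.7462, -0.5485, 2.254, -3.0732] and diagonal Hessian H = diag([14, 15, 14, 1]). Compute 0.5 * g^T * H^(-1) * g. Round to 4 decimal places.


Step 1: H is diagonal, so H^(-1) * g = [0.0533, -0.0366, 0.161, -3.0732].
Step 2: g^T H^(-1) g = sum_i g_i^2 / H_ii
  = (0.7462)^2/14 + (-0.5485)^2/15 + (2.254)^2/14 + (-3.0732)^2/1
  = 0.0398 + 0.0201 + 0.3629 + 9.4446 = 9.8673
Step 3: Objective decrease = 0.5 * g^T H^(-1) g = 4.9336


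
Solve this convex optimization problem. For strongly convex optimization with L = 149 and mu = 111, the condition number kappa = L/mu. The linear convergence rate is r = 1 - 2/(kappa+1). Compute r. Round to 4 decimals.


Step 1: Compute the condition number.
kappa = L/mu = 149/111 = 1.3423
Step 2: Compute the convergence rate.
r = 1 - 2/(kappa + 1) = 1 - 2*mu/(L + mu) = (L - mu)/(L + mu) = 38/260 = 0.1462


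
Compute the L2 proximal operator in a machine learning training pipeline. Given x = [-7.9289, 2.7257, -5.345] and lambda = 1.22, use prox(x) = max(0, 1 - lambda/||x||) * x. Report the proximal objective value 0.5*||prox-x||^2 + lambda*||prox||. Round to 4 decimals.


Step 1: Compute ||x||.
||x|| = 9.9431
Step 2: Compute scaling factor.
scale = max(0, 1 - 1.22/9.9431) = 0.8773
Step 3: prox(x) = [-6.956, 2.3913, -4.6892]
||prox(x)|| = 8.7231
Step 4: Proximal objective.
0.5*||prox-x||^2 = 0.7442
lambda*||prox|| = 10.6422
Total = 11.3864


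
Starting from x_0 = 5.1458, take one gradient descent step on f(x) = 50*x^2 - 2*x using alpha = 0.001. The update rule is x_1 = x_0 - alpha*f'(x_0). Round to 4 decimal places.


We compute the gradient at x_0 and apply the update.
f'(x) = 100*x - 2
f'(5.1458) = 100*5.1458 - 2 = 512.58
x_1 = 5.1458 - 0.001*512.58 = 4.6332


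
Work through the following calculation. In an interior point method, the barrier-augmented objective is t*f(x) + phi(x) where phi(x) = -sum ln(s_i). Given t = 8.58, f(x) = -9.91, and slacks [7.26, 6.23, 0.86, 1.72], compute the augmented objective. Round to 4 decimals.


Step 1: Compute log-barrier.
ln values: [1.9824, 1.8294, -0.1508, 0.5423]
phi = -(1.9824 + 1.8294 - 0.1508 + 0.5423) = -4.2033
Step 2: Compute augmented objective.
t*f(x) = 8.58*-9.91 = -85.0278
Total = -85.0278 - 4.2033 = -89.2311


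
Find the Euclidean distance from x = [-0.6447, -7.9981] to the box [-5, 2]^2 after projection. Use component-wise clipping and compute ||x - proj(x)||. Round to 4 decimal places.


Project each component onto [-5, 2].
clip(-0.6447) = -0.6447, clip(-7.9981) = -5.0
Projection = [-0.6447, -5.0]
Squared diffs: [0.0, 8.9886]
Distance = sqrt(8.9886) = 2.9981


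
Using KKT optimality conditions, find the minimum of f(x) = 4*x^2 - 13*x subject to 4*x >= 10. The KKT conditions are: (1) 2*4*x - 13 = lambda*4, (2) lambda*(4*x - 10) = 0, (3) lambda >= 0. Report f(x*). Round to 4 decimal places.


Step 1: Try lambda = 0 (constraint inactive).
x_unc = 13/(2*4) = 1.625
Check: 4*1.625 = 6.5 < 10 -- violated!
Step 2: Constraint must be active: 4*x = 10
x* = 10/4 = 2.5
lambda = (2*4*2.5 - 13)/4 = 1.75
Step 3: Compute optimal value.
f(x*) = 4*2.5^2 - 13*2.5 = -7.5


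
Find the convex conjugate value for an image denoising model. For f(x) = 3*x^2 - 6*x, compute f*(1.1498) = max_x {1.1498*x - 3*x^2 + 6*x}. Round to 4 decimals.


f*(y) = sup_x {y*x - a*x^2 - b*x} = sup_x {(y-b)*x - a*x^2}
FOC: (y - b) - 2a*x = 0 => x* = (y - b)/(2a)
x* = (1.1498 + 6)/(2*3) = 1.1916
f*(1.1498) = (y-b)^2/(4a) = (1.1498 + 6)^2/(4*3)
= 51.1196/12 = 4.26


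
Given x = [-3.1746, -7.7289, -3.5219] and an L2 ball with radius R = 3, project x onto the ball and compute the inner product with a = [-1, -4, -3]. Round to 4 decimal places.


Step 1: Compute ||x|| (intermediates to 6 decimals).
||x|| = sqrt((-3.1746)^2 + (-7.7289)^2 + (-3.5219)^2) = 9.067401
Step 2: Project.
Since ||x|| > R, scale = R/||x|| = 3/9.067401 = 0.330856, proj(x) = scale * x
proj(x) = [-1.050335, -2.557153, -1.165242]
Step 3: Dot product.
a^T * proj(x) = -1*(-1.050335) - 4*(-2.557153) - 3*(-1.165242) = 14.7747


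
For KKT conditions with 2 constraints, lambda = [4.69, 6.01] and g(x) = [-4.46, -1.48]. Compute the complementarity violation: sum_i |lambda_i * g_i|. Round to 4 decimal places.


KKT complementary slackness check:
lambda_1 * g_1 = 4.69 * -4.46 = -20.9174
lambda_2 * g_2 = 6.01 * -1.48 = -8.8948
Total violation = 20.9174 + 8.8948 = 29.8122


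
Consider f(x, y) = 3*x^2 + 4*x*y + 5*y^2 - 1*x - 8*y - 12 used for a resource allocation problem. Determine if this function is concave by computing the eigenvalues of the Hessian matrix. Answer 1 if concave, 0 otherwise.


The Hessian of f(x,y) = 3*x^2 + 4*x*y + 5*y^2 - 1*x - 8*y - 12 is:
H = [[6, 4], [4, 10]]
Trace = 6 + 10 = 16
Determinant = 6*10 - (4)^2 = 44
Discriminant = (16)^2 - 4*44 = 80.0
Eigenvalues: lambda_1 = 3.5279, lambda_2 = 12.4721
The function is not concave.

0


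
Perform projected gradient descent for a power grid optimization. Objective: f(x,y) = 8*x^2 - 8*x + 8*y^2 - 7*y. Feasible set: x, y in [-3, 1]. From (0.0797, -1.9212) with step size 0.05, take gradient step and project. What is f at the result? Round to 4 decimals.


Step 1: Compute gradient at (0.0797, -1.9212).
grad_x = 2*8*0.0797 - 8 = -6.7248
grad_y = 2*8*-1.9212 - 7 = -37.7392
Step 2: Gradient step.
x_raw = 0.0797 - 0.05*-6.7248 = 0.4159
y_raw = -1.9212 - 0.05*-37.7392 = -0.0342
Step 3: Project onto [-3, 1].
x_proj = clip(0.4159) = 0.4159
y_proj = clip(-0.0342) = -0.0342
Step 4: Evaluate f.
f(0.4159, -0.0342) = -1.6944


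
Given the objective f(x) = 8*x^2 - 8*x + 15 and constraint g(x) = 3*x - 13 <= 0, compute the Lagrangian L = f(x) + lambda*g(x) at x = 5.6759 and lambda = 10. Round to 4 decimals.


Step 1: Evaluate f(x).
f(5.6759) = 8*5.6759^2 - 8*5.6759 + 15 = 227.3195
Step 2: Evaluate g(x).
g(5.6759) = 3*5.6759 - 13 = 4.0277
Step 3: Compute Lagrangian.
L = 227.3195 + 10*4.0277 = 267.5965


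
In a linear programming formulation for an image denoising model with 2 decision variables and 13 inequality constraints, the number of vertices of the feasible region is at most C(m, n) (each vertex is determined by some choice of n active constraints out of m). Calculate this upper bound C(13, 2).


Each vertex corresponds to some choice of n active constraints out of m, so the number of vertices is at most C(m, n) = m! / (n!(m-n)!).
m = 13, n = 2
Numerator: 13 * 12
Denominator: 2! = 2
C(13, 2) = 78


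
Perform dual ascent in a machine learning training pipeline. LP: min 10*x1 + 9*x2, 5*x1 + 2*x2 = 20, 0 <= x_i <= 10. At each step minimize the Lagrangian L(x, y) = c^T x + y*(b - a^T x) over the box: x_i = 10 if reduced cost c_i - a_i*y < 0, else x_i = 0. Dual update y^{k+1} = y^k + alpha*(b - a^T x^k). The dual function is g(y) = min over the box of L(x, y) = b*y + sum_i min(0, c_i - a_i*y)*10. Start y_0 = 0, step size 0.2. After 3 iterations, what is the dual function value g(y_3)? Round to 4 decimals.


Dual ascent for LP: min 10*x1 + 9*x2, 5*x1 + 2*x2 = 20, 0 <= x_i <= 10
Step 1: y^k = 0.0, reduced costs: (10.0, 9.0)
  x^k = (0.0, 0.0), subgradient = b - a^T x = 20.0
  y^{k+1} = 0.0 + 0.2*20.0 = 4.0
Step 2: y^k = 4.0, reduced costs: (-10.0, 1.0)
  x^k = (10.0, 0.0), subgradient = b - a^T x = -30.0
  y^{k+1} = 4.0 + 0.2*-30.0 = -2.0
Step 3: y^k = -2.0, reduced costs: (20.0, 13.0)
  x^k = (0.0, 0.0), subgradient = b - a^T x = 20.0
  y^{k+1} = -2.0 + 0.2*20.0 = 2.0
Dual objective at y_3 = 2.0: reduced costs (0.0, 5.0), box minimizer x = (0.0, 0.0)
g(y_3) = b*y + (c1 - a1*y)*x1 + (c2 - a2*y)*x2 = 20*2.0 + 0.0*0.0 + 5.0*0.0 = 40.0 + 0.0 + 0.0 = 40.0


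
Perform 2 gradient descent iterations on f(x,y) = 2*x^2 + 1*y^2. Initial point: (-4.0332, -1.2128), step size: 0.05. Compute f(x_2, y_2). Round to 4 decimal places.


Gradient descent on f(x,y) = 2*x^2 + 1*y^2.
Starting point: (-4.0332, -1.2128), alpha = 0.05
Step 1: grad_x = 2*2*-4.0332 = -16.1328, grad_y = 2*1*-1.2128 = -2.4256
  x_1 = -4.0332 - 0.05*-16.1328 = -3.2266
  y_1 = -1.2128 - 0.05*-2.4256 = -1.0915
Step 2: grad_x = 2*2*-3.2266 = -12.9062, grad_y = 2*1*-1.0915 = -2.183
  x_2 = -3.2266 - 0.05*-12.9062 = -2.5812
  y_2 = -1.0915 - 0.05*-2.183 = -0.9824
f(-2.5812, -0.9824) = 2*(-2.5812)^2 + 1*(-0.9824)^2 = 14.2907


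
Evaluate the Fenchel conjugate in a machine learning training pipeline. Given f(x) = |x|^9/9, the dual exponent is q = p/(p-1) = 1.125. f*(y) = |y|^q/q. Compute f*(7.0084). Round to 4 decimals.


The conjugate exponent q satisfies 1/p + 1/q = 1.
p = 9, so q = 9/(9 - 1) = 1.125
|y|^q = 7.0084^1.125 = 8.9397
f*(7.0084) = 8.9397 / 1.125 = 7.9464


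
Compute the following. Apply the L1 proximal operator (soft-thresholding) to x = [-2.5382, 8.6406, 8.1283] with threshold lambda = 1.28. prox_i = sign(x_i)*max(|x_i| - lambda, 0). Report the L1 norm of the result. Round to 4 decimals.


Soft-thresholding with lambda = 1.28:
prox(-2.5382) = sign(-2.5382)*max(|-2.5382| - 1.28, 0) = -1.2582
prox(8.6406) = sign(8.6406)*max(|8.6406| - 1.28, 0) = 7.3606
prox(8.1283) = sign(8.1283)*max(|8.1283| - 1.28, 0) = 6.8483
prox(x) = [-1.2582, 7.3606, 6.8483]
||prox(x)||_1 = 1.2582 + 7.3606 + 6.8483 = 15.4671
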